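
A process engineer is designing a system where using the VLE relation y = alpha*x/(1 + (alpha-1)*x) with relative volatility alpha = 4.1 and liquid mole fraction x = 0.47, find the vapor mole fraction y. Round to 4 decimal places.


y = alpha*x / (1 + (alpha-1)*x)
y = 4.1*0.47 / (1 + (4.1-1)*0.47)
y = 1.927 / (1 + 1.457)
y = 1.927 / 2.457
y = 0.7843


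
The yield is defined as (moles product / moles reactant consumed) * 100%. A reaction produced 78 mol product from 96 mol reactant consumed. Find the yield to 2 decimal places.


Yield = (moles product / moles consumed) * 100%
Yield = (78 / 96) * 100
Yield = 0.8125 * 100
Yield = 81.25%


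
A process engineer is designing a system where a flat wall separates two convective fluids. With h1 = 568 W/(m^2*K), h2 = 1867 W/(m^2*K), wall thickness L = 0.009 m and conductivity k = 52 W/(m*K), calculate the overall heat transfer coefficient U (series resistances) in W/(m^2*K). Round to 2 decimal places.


1/U = 1/h1 + L/k + 1/h2
1/U = 1/568 + 0.009/52 + 1/1867
1/U = 0.0017605634 + 0.0001730769 + 0.0005356186
1/U = 0.0024692589
U = 404.98 W/(m^2*K)


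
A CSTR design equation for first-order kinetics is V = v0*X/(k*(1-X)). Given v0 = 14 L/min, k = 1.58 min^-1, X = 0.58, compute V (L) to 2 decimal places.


V = v0 * X / (k * (1 - X))
V = 14 * 0.58 / (1.58 * (1 - 0.58))
V = 8.12 / (1.58 * 0.42)
V = 8.12 / 0.6636
V = 12.24 L


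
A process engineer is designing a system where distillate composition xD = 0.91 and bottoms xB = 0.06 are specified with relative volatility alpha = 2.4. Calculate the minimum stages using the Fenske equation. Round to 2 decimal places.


N_min = ln((xD*(1-xB))/(xB*(1-xD))) / ln(alpha)
Numerator inside ln: 0.8554 / 0.0054 = 158.407407
ln(158.407407) = 5.06517
ln(alpha) = ln(2.4) = 0.875469
N_min = 5.06517 / 0.875469 = 5.79


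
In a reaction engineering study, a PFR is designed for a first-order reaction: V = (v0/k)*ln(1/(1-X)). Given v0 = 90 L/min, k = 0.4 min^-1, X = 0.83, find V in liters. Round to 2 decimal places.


V = (v0/k) * ln(1/(1-X))
V = (90/0.4) * ln(1/(1-0.83))
V = 225.0 * ln(5.882353)
V = 225.0 * 1.771957
V = 398.69 L


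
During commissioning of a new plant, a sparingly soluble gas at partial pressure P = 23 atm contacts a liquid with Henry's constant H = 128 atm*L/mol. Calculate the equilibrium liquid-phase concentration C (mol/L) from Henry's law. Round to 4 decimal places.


C = P / H
C = 23 / 128
C = 0.1797 mol/L


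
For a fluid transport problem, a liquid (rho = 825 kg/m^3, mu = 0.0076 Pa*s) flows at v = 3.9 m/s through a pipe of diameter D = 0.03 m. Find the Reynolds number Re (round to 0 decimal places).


Re = rho * v * D / mu
Re = 825 * 3.9 * 0.03 / 0.0076
Re = 96.525 / 0.0076
Re = 12701


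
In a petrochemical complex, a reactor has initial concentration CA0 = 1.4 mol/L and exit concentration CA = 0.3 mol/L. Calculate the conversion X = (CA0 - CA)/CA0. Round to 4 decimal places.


X = (CA0 - CA) / CA0
X = (1.4 - 0.3) / 1.4
X = 1.1 / 1.4
X = 0.7857


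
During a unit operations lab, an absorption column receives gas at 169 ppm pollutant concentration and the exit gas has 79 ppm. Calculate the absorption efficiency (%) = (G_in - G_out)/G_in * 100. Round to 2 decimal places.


Efficiency = (G_in - G_out) / G_in * 100%
Efficiency = (169 - 79) / 169 * 100
Efficiency = 90 / 169 * 100
Efficiency = 53.25%


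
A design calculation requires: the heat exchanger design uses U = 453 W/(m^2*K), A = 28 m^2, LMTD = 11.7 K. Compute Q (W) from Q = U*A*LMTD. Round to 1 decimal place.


Q = U * A * LMTD
Q = 453 * 28 * 11.7
Q = 148402.8 W


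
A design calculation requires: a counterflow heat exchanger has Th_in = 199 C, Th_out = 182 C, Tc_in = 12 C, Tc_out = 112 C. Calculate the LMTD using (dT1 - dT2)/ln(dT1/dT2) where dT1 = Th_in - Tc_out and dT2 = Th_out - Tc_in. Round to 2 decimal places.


dT1 = Th_in - Tc_out = 199 - 112 = 87
dT2 = Th_out - Tc_in = 182 - 12 = 170
LMTD = (dT1 - dT2) / ln(dT1/dT2)
LMTD = (87 - 170) / ln(87/170)
LMTD = 123.90 K


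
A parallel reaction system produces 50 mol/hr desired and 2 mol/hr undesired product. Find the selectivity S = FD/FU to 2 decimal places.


S = desired product rate / undesired product rate
S = 50 / 2
S = 25.00


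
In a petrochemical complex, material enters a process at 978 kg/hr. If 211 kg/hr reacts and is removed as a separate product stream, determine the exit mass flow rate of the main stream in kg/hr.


Steady-state mass balance on the main outlet: F_out = F_in - F_removed
F_out = 978 - 211
F_out = 767 kg/hr


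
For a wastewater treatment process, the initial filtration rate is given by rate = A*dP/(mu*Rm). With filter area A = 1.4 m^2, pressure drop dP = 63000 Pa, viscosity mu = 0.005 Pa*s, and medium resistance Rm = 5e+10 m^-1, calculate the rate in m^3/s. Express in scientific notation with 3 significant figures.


rate = A * dP / (mu * Rm)
rate = 1.4 * 63000 / (0.005 * 5e+10)
rate = 88200.0 / 2.500e+08
rate = 3.53e-04 m^3/s


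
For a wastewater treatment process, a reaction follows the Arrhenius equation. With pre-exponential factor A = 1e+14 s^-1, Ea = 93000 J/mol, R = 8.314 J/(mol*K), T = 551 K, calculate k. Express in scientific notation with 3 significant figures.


k = A * exp(-Ea/(R*T))
k = 1e+14 * exp(-93000 / (8.314 * 551))
k = 1e+14 * exp(-20.301182)
k = 1.53e+05


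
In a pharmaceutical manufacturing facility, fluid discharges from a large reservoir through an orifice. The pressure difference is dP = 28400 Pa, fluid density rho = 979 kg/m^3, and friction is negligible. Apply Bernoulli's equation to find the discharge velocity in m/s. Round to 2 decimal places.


v = sqrt(2*dP/rho)
v = sqrt(2*28400/979)
v = sqrt(58.018386)
v = 7.62 m/s


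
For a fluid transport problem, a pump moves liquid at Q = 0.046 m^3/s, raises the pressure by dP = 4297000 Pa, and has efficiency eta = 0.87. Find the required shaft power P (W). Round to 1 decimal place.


P = Q * dP / eta
P = 0.046 * 4297000 / 0.87
P = 197662.0 / 0.87
P = 227197.7 W


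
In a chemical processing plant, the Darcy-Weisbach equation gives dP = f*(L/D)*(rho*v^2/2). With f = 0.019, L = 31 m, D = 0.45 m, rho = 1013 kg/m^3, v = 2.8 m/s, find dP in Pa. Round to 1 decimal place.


dP = f * (L/D) * (rho*v^2/2)
dP = 0.019 * (31/0.45) * (1013*2.8^2/2)
L/D = 68.88888889
rho*v^2/2 = 1013*7.84/2 = 3970.96
dP = 0.019 * 68.88888889 * 3970.96
dP = 5197.5 Pa


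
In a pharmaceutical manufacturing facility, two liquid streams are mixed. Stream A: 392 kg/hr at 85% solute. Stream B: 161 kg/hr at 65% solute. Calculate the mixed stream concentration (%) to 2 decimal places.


Mass balance on solute: F1*x1 + F2*x2 = F3*x3
F3 = F1 + F2 = 392 + 161 = 553 kg/hr
x3 = (F1*x1 + F2*x2)/F3
x3 = (392*0.85 + 161*0.65) / 553
x3 = 79.18%


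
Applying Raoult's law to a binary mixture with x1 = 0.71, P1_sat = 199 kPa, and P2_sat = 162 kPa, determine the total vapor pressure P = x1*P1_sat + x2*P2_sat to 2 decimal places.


P = x1*P1_sat + x2*P2_sat
x2 = 1 - x1 = 1 - 0.71 = 0.29
P = 0.71*199 + 0.29*162
P = 141.29 + 46.98
P = 188.27 kPa


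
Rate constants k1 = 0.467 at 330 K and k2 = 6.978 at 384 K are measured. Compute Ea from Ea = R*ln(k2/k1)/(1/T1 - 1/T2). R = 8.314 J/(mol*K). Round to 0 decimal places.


Ea = R * ln(k2/k1) / (1/T1 - 1/T2)
ln(k2/k1) = ln(6.978/0.467) = 2.7041884
1/T1 - 1/T2 = 1/330 - 1/384 = 0.000426136364
Ea = 8.314 * 2.7041884 / 0.000426136364
Ea = 52759 J/mol


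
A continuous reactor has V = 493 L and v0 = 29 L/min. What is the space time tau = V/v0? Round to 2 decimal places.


tau = V / v0
tau = 493 / 29
tau = 17.00 min


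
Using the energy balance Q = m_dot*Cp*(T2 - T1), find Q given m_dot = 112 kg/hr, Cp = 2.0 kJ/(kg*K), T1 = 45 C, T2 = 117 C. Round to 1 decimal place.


Q = m_dot * Cp * (T2 - T1)
Q = 112 * 2.0 * (117 - 45)
Q = 112 * 2.0 * 72
Q = 16128.0 kJ/hr


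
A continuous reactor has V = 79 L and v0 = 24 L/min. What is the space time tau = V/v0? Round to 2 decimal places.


tau = V / v0
tau = 79 / 24
tau = 3.29 min


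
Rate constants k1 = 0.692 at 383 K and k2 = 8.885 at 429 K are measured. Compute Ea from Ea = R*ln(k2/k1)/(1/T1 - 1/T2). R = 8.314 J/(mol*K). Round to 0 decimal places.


Ea = R * ln(k2/k1) / (1/T1 - 1/T2)
ln(k2/k1) = ln(8.885/0.692) = 2.5525338
1/T1 - 1/T2 = 1/383 - 1/429 = 0.000279963726
Ea = 8.314 * 2.5525338 / 0.000279963726
Ea = 75802 J/mol


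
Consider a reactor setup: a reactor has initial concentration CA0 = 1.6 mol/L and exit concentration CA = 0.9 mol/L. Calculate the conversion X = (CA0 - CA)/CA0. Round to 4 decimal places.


X = (CA0 - CA) / CA0
X = (1.6 - 0.9) / 1.6
X = 0.7 / 1.6
X = 0.4375


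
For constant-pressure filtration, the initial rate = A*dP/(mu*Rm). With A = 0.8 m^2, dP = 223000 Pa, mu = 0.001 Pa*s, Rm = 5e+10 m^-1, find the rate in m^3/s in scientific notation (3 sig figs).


rate = A * dP / (mu * Rm)
rate = 0.8 * 223000 / (0.001 * 5e+10)
rate = 178400.0 / 5.000e+07
rate = 3.57e-03 m^3/s


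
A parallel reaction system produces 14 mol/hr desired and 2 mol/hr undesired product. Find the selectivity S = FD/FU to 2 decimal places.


S = desired product rate / undesired product rate
S = 14 / 2
S = 7.00


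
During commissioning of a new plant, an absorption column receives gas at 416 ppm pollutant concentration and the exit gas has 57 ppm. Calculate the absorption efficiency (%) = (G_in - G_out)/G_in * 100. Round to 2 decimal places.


Efficiency = (G_in - G_out) / G_in * 100%
Efficiency = (416 - 57) / 416 * 100
Efficiency = 359 / 416 * 100
Efficiency = 86.30%


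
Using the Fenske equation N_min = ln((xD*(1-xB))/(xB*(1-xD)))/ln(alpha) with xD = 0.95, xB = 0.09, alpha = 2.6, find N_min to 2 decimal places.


N_min = ln((xD*(1-xB))/(xB*(1-xD))) / ln(alpha)
Numerator inside ln: 0.8645 / 0.0045 = 192.111111
ln(192.111111) = 5.258074
ln(alpha) = ln(2.6) = 0.955511
N_min = 5.258074 / 0.955511 = 5.50


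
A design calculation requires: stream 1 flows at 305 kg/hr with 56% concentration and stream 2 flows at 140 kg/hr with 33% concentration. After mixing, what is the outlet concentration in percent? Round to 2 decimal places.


Mass balance on solute: F1*x1 + F2*x2 = F3*x3
F3 = F1 + F2 = 305 + 140 = 445 kg/hr
x3 = (F1*x1 + F2*x2)/F3
x3 = (305*0.56 + 140*0.33) / 445
x3 = 48.76%


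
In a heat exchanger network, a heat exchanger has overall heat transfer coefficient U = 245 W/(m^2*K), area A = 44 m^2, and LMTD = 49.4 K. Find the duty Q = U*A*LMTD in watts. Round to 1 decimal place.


Q = U * A * LMTD
Q = 245 * 44 * 49.4
Q = 532532.0 W


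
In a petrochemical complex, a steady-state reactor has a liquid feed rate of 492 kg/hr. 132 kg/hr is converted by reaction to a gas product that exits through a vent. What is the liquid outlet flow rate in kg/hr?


Steady-state mass balance on the main outlet: F_out = F_in - F_removed
F_out = 492 - 132
F_out = 360 kg/hr


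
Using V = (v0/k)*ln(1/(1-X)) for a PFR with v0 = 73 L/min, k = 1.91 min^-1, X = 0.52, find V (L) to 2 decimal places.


V = (v0/k) * ln(1/(1-X))
V = (73/1.91) * ln(1/(1-0.52))
V = 38.219895 * ln(2.083333)
V = 38.219895 * 0.733969
V = 28.05 L


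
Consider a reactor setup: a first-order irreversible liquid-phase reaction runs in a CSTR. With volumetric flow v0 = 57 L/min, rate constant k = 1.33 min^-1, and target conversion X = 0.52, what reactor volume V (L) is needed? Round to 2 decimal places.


V = v0 * X / (k * (1 - X))
V = 57 * 0.52 / (1.33 * (1 - 0.52))
V = 29.64 / (1.33 * 0.48)
V = 29.64 / 0.6384
V = 46.43 L


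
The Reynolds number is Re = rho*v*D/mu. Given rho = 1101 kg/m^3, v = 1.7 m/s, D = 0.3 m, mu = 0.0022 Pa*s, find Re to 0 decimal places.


Re = rho * v * D / mu
Re = 1101 * 1.7 * 0.3 / 0.0022
Re = 561.51 / 0.0022
Re = 255232


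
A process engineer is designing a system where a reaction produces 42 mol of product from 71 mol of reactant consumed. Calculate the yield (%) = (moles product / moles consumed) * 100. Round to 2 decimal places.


Yield = (moles product / moles consumed) * 100%
Yield = (42 / 71) * 100
Yield = 0.5915 * 100
Yield = 59.15%


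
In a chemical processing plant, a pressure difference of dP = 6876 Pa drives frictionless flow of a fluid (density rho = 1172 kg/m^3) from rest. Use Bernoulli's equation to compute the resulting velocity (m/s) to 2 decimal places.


v = sqrt(2*dP/rho)
v = sqrt(2*6876/1172)
v = sqrt(11.733788)
v = 3.43 m/s


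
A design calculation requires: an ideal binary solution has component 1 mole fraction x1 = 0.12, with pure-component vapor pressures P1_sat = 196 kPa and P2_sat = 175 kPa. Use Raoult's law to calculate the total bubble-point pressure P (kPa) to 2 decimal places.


P = x1*P1_sat + x2*P2_sat
x2 = 1 - x1 = 1 - 0.12 = 0.88
P = 0.12*196 + 0.88*175
P = 23.52 + 154.0
P = 177.52 kPa


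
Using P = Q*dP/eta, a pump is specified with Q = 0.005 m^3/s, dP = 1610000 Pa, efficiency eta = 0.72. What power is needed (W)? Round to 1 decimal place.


P = Q * dP / eta
P = 0.005 * 1610000 / 0.72
P = 8050.0 / 0.72
P = 11180.6 W


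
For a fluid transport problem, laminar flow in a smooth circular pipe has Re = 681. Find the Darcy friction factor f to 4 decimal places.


f = 64 / Re
f = 64 / 681
f = 0.0940


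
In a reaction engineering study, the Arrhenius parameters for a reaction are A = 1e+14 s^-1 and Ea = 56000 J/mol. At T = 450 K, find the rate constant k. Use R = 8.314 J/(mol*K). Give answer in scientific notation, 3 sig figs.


k = A * exp(-Ea/(R*T))
k = 1e+14 * exp(-56000 / (8.314 * 450))
k = 1e+14 * exp(-14.968059)
k = 3.16e+07


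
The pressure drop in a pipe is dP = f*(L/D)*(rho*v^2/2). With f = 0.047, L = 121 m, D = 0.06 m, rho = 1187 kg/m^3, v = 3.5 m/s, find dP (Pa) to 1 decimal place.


dP = f * (L/D) * (rho*v^2/2)
dP = 0.047 * (121/0.06) * (1187*3.5^2/2)
L/D = 2016.66666667
rho*v^2/2 = 1187*12.25/2 = 7270.375
dP = 0.047 * 2016.66666667 * 7270.375
dP = 689110.4 Pa


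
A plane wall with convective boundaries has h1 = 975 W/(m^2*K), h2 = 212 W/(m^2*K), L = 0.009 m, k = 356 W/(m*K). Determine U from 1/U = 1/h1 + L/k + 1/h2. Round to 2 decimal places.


1/U = 1/h1 + L/k + 1/h2
1/U = 1/975 + 0.009/356 + 1/212
1/U = 0.001025641 + 2.52809e-05 + 0.0047169811
1/U = 0.005767903
U = 173.37 W/(m^2*K)


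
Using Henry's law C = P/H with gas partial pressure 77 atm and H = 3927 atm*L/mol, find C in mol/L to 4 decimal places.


C = P / H
C = 77 / 3927
C = 0.0196 mol/L


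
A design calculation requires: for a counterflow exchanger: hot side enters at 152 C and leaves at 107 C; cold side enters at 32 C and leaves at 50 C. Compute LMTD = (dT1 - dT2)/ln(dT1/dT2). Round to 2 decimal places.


dT1 = Th_in - Tc_out = 152 - 50 = 102
dT2 = Th_out - Tc_in = 107 - 32 = 75
LMTD = (dT1 - dT2) / ln(dT1/dT2)
LMTD = (102 - 75) / ln(102/75)
LMTD = 87.81 K


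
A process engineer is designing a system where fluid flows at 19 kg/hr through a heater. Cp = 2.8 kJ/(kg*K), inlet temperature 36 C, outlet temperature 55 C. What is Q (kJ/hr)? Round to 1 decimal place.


Q = m_dot * Cp * (T2 - T1)
Q = 19 * 2.8 * (55 - 36)
Q = 19 * 2.8 * 19
Q = 1010.8 kJ/hr


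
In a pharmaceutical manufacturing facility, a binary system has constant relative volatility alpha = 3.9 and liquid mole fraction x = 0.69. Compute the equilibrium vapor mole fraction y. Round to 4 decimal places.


y = alpha*x / (1 + (alpha-1)*x)
y = 3.9*0.69 / (1 + (3.9-1)*0.69)
y = 2.691 / (1 + 2.001)
y = 2.691 / 3.001
y = 0.8967


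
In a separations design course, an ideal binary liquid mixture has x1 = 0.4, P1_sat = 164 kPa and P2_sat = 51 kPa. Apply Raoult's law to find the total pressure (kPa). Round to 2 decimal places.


P = x1*P1_sat + x2*P2_sat
x2 = 1 - x1 = 1 - 0.4 = 0.6
P = 0.4*164 + 0.6*51
P = 65.6 + 30.6
P = 96.20 kPa


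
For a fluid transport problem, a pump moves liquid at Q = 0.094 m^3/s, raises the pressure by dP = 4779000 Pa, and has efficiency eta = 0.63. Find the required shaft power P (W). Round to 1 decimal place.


P = Q * dP / eta
P = 0.094 * 4779000 / 0.63
P = 449226.0 / 0.63
P = 713057.1 W


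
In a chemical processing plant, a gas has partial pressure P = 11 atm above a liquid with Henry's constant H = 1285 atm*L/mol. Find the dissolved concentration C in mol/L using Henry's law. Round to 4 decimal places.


C = P / H
C = 11 / 1285
C = 0.0086 mol/L


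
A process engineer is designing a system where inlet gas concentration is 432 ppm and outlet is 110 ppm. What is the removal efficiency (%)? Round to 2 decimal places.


Efficiency = (G_in - G_out) / G_in * 100%
Efficiency = (432 - 110) / 432 * 100
Efficiency = 322 / 432 * 100
Efficiency = 74.54%


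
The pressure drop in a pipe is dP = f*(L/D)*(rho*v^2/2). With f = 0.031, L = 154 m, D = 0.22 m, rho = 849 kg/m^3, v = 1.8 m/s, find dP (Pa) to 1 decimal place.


dP = f * (L/D) * (rho*v^2/2)
dP = 0.031 * (154/0.22) * (849*1.8^2/2)
L/D = 700.0
rho*v^2/2 = 849*3.24/2 = 1375.38
dP = 0.031 * 700.0 * 1375.38
dP = 29845.7 Pa


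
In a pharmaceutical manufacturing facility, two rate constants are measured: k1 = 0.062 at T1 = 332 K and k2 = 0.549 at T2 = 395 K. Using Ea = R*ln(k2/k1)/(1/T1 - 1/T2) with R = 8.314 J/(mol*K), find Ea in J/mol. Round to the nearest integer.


Ea = R * ln(k2/k1) / (1/T1 - 1/T2)
ln(k2/k1) = ln(0.549/0.062) = 2.1809641
1/T1 - 1/T2 = 1/332 - 1/395 = 0.000480402623
Ea = 8.314 * 2.1809641 / 0.000480402623
Ea = 37744 J/mol


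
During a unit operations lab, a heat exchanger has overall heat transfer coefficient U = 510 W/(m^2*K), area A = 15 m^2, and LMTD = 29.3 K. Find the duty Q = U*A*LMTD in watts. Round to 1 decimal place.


Q = U * A * LMTD
Q = 510 * 15 * 29.3
Q = 224145.0 W


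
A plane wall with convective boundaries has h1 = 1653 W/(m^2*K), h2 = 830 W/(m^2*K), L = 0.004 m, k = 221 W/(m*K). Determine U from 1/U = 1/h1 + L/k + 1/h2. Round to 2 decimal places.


1/U = 1/h1 + L/k + 1/h2
1/U = 1/1653 + 0.004/221 + 1/830
1/U = 0.0006049607 + 1.80995e-05 + 0.0012048193
1/U = 0.0018278795
U = 547.08 W/(m^2*K)


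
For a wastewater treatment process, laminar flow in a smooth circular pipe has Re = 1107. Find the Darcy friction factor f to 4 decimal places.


f = 64 / Re
f = 64 / 1107
f = 0.0578


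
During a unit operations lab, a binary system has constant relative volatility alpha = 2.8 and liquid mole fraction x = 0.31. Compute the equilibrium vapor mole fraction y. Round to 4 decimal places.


y = alpha*x / (1 + (alpha-1)*x)
y = 2.8*0.31 / (1 + (2.8-1)*0.31)
y = 0.868 / (1 + 0.558)
y = 0.868 / 1.558
y = 0.5571


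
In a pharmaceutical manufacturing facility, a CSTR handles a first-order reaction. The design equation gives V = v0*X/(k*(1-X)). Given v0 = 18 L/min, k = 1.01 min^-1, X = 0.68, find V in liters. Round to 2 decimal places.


V = v0 * X / (k * (1 - X))
V = 18 * 0.68 / (1.01 * (1 - 0.68))
V = 12.24 / (1.01 * 0.32)
V = 12.24 / 0.3232
V = 37.87 L


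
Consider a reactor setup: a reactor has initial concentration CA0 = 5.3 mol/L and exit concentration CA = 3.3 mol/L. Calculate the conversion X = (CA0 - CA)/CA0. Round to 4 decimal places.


X = (CA0 - CA) / CA0
X = (5.3 - 3.3) / 5.3
X = 2.0 / 5.3
X = 0.3774


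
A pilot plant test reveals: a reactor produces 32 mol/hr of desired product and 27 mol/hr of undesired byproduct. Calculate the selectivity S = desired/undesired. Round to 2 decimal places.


S = desired product rate / undesired product rate
S = 32 / 27
S = 1.19


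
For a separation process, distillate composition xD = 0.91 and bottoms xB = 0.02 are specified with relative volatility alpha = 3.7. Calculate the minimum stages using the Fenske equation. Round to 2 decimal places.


N_min = ln((xD*(1-xB))/(xB*(1-xD))) / ln(alpha)
Numerator inside ln: 0.8918 / 0.0018 = 495.444444
ln(495.444444) = 6.205455
ln(alpha) = ln(3.7) = 1.308333
N_min = 6.205455 / 1.308333 = 4.74


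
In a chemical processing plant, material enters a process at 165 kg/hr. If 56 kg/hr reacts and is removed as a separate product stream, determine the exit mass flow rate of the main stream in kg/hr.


Steady-state mass balance on the main outlet: F_out = F_in - F_removed
F_out = 165 - 56
F_out = 109 kg/hr


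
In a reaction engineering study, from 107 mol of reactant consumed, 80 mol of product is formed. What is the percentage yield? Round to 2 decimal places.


Yield = (moles product / moles consumed) * 100%
Yield = (80 / 107) * 100
Yield = 0.7477 * 100
Yield = 74.77%


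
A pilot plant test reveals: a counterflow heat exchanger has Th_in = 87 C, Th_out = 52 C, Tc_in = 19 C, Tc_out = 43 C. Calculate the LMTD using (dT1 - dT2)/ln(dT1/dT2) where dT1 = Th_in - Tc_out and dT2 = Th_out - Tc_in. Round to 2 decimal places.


dT1 = Th_in - Tc_out = 87 - 43 = 44
dT2 = Th_out - Tc_in = 52 - 19 = 33
LMTD = (dT1 - dT2) / ln(dT1/dT2)
LMTD = (44 - 33) / ln(44/33)
LMTD = 38.24 K


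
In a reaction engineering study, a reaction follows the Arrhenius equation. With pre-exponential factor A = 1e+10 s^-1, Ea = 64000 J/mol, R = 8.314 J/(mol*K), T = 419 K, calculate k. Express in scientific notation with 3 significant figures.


k = A * exp(-Ea/(R*T))
k = 1e+10 * exp(-64000 / (8.314 * 419))
k = 1e+10 * exp(-18.371979)
k = 1.05e+02


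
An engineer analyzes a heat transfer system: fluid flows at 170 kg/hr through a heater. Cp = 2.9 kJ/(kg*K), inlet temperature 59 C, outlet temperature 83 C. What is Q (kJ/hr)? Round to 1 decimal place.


Q = m_dot * Cp * (T2 - T1)
Q = 170 * 2.9 * (83 - 59)
Q = 170 * 2.9 * 24
Q = 11832.0 kJ/hr


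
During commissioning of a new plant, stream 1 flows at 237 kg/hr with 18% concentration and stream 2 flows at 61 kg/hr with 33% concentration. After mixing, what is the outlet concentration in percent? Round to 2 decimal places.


Mass balance on solute: F1*x1 + F2*x2 = F3*x3
F3 = F1 + F2 = 237 + 61 = 298 kg/hr
x3 = (F1*x1 + F2*x2)/F3
x3 = (237*0.18 + 61*0.33) / 298
x3 = 21.07%


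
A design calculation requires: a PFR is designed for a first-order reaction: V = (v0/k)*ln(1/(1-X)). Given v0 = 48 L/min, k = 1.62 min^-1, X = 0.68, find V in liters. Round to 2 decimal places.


V = (v0/k) * ln(1/(1-X))
V = (48/1.62) * ln(1/(1-0.68))
V = 29.62963 * ln(3.125)
V = 29.62963 * 1.139434
V = 33.76 L


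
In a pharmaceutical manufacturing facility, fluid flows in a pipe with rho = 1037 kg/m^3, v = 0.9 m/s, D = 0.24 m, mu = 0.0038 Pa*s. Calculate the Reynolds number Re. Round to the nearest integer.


Re = rho * v * D / mu
Re = 1037 * 0.9 * 0.24 / 0.0038
Re = 223.992 / 0.0038
Re = 58945


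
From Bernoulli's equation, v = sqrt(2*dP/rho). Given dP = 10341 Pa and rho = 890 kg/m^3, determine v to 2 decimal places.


v = sqrt(2*dP/rho)
v = sqrt(2*10341/890)
v = sqrt(23.238202)
v = 4.82 m/s


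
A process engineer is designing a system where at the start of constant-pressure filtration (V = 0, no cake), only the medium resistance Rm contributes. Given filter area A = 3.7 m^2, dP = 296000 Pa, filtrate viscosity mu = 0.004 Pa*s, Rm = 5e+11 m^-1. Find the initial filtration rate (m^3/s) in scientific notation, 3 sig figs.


rate = A * dP / (mu * Rm)
rate = 3.7 * 296000 / (0.004 * 5e+11)
rate = 1095200.0 / 2.000e+09
rate = 5.48e-04 m^3/s


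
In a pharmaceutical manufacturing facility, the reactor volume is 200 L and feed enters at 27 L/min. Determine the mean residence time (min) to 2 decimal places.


tau = V / v0
tau = 200 / 27
tau = 7.41 min


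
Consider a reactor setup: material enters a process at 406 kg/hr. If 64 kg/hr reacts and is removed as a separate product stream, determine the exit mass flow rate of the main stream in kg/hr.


Steady-state mass balance on the main outlet: F_out = F_in - F_removed
F_out = 406 - 64
F_out = 342 kg/hr


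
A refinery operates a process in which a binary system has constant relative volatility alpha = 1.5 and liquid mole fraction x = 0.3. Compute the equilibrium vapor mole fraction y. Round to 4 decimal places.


y = alpha*x / (1 + (alpha-1)*x)
y = 1.5*0.3 / (1 + (1.5-1)*0.3)
y = 0.45 / (1 + 0.15)
y = 0.45 / 1.15
y = 0.3913


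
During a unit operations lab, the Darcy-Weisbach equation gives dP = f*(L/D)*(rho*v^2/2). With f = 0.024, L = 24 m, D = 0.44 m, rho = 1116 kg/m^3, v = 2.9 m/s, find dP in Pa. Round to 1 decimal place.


dP = f * (L/D) * (rho*v^2/2)
dP = 0.024 * (24/0.44) * (1116*2.9^2/2)
L/D = 54.54545455
rho*v^2/2 = 1116*8.41/2 = 4692.78
dP = 0.024 * 54.54545455 * 4692.78
dP = 6143.3 Pa


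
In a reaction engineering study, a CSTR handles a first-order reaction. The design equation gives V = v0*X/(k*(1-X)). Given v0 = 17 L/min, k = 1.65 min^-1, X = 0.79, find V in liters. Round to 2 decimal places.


V = v0 * X / (k * (1 - X))
V = 17 * 0.79 / (1.65 * (1 - 0.79))
V = 13.43 / (1.65 * 0.21)
V = 13.43 / 0.3465
V = 38.76 L


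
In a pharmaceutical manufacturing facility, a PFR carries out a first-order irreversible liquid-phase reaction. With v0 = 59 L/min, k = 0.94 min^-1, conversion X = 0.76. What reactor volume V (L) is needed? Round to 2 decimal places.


V = (v0/k) * ln(1/(1-X))
V = (59/0.94) * ln(1/(1-0.76))
V = 62.765957 * ln(4.166667)
V = 62.765957 * 1.427116
V = 89.57 L


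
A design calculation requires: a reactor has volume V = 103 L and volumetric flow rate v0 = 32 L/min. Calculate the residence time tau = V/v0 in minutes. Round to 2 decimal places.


tau = V / v0
tau = 103 / 32
tau = 3.22 min


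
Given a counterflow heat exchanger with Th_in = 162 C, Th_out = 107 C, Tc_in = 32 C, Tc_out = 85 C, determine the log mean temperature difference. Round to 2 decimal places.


dT1 = Th_in - Tc_out = 162 - 85 = 77
dT2 = Th_out - Tc_in = 107 - 32 = 75
LMTD = (dT1 - dT2) / ln(dT1/dT2)
LMTD = (77 - 75) / ln(77/75)
LMTD = 76.00 K


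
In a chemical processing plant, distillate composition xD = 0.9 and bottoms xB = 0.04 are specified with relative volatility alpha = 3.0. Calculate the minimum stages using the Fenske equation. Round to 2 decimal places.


N_min = ln((xD*(1-xB))/(xB*(1-xD))) / ln(alpha)
Numerator inside ln: 0.864 / 0.004 = 216.0
ln(216.0) = 5.375278
ln(alpha) = ln(3.0) = 1.098612
N_min = 5.375278 / 1.098612 = 4.89


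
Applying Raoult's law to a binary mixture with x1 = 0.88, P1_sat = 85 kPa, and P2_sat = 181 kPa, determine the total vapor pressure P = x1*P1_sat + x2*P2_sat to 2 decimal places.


P = x1*P1_sat + x2*P2_sat
x2 = 1 - x1 = 1 - 0.88 = 0.12
P = 0.88*85 + 0.12*181
P = 74.8 + 21.72
P = 96.52 kPa


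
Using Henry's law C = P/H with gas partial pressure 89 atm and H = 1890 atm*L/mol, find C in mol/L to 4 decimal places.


C = P / H
C = 89 / 1890
C = 0.0471 mol/L


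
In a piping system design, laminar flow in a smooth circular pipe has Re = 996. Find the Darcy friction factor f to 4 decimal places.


f = 64 / Re
f = 64 / 996
f = 0.0643


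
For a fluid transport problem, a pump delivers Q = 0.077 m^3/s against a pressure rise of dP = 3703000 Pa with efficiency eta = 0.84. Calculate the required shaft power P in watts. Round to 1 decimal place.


P = Q * dP / eta
P = 0.077 * 3703000 / 0.84
P = 285131.0 / 0.84
P = 339441.7 W


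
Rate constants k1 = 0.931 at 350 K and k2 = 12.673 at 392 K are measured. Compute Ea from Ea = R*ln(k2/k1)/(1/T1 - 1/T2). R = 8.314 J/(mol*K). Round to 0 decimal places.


Ea = R * ln(k2/k1) / (1/T1 - 1/T2)
ln(k2/k1) = ln(12.673/0.931) = 2.6109697
1/T1 - 1/T2 = 1/350 - 1/392 = 0.000306122449
Ea = 8.314 * 2.6109697 / 0.000306122449
Ea = 70912 J/mol


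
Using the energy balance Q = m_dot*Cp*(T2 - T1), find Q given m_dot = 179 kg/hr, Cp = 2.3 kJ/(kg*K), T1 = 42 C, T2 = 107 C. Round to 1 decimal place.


Q = m_dot * Cp * (T2 - T1)
Q = 179 * 2.3 * (107 - 42)
Q = 179 * 2.3 * 65
Q = 26760.5 kJ/hr


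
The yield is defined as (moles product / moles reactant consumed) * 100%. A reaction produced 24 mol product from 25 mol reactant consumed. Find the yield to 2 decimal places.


Yield = (moles product / moles consumed) * 100%
Yield = (24 / 25) * 100
Yield = 0.96 * 100
Yield = 96.00%


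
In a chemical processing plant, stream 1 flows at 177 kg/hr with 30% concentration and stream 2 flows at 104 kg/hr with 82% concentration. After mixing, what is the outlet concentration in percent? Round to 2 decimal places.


Mass balance on solute: F1*x1 + F2*x2 = F3*x3
F3 = F1 + F2 = 177 + 104 = 281 kg/hr
x3 = (F1*x1 + F2*x2)/F3
x3 = (177*0.3 + 104*0.82) / 281
x3 = 49.25%


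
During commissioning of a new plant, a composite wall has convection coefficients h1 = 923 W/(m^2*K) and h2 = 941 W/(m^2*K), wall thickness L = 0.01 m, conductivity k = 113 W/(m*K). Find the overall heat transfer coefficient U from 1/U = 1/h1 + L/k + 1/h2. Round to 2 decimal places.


1/U = 1/h1 + L/k + 1/h2
1/U = 1/923 + 0.01/113 + 1/941
1/U = 0.0010834236 + 8.84956e-05 + 0.0010626993
1/U = 0.0022346185
U = 447.50 W/(m^2*K)


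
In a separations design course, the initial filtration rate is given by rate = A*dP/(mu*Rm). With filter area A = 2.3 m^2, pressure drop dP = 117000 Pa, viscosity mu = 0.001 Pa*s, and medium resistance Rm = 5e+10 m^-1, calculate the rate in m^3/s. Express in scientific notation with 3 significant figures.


rate = A * dP / (mu * Rm)
rate = 2.3 * 117000 / (0.001 * 5e+10)
rate = 269100.0 / 5.000e+07
rate = 5.38e-03 m^3/s


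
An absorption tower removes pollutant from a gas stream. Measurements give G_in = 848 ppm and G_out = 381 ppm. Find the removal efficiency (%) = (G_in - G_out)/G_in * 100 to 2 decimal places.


Efficiency = (G_in - G_out) / G_in * 100%
Efficiency = (848 - 381) / 848 * 100
Efficiency = 467 / 848 * 100
Efficiency = 55.07%


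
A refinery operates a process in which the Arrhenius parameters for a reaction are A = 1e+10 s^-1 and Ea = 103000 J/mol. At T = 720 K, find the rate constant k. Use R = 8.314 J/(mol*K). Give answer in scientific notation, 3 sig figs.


k = A * exp(-Ea/(R*T))
k = 1e+10 * exp(-103000 / (8.314 * 720))
k = 1e+10 * exp(-17.206586)
k = 3.37e+02


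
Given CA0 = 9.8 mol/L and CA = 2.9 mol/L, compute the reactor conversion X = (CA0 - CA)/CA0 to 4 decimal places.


X = (CA0 - CA) / CA0
X = (9.8 - 2.9) / 9.8
X = 6.9 / 9.8
X = 0.7041


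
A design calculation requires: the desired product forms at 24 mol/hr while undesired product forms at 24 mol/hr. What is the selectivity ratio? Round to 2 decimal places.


S = desired product rate / undesired product rate
S = 24 / 24
S = 1.00


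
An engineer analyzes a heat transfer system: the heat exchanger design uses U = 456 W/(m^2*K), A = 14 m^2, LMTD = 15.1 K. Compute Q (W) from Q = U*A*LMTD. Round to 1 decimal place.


Q = U * A * LMTD
Q = 456 * 14 * 15.1
Q = 96398.4 W


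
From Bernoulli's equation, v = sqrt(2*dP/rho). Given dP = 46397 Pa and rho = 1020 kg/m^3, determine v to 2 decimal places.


v = sqrt(2*dP/rho)
v = sqrt(2*46397/1020)
v = sqrt(90.97451)
v = 9.54 m/s


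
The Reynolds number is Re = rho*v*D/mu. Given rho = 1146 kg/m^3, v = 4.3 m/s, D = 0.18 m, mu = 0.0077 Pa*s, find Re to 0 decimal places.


Re = rho * v * D / mu
Re = 1146 * 4.3 * 0.18 / 0.0077
Re = 887.004 / 0.0077
Re = 115195


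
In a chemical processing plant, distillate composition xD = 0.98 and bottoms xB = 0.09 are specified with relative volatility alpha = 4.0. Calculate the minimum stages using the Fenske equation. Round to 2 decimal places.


N_min = ln((xD*(1-xB))/(xB*(1-xD))) / ln(alpha)
Numerator inside ln: 0.8918 / 0.0018 = 495.444444
ln(495.444444) = 6.205455
ln(alpha) = ln(4.0) = 1.386294
N_min = 6.205455 / 1.386294 = 4.48


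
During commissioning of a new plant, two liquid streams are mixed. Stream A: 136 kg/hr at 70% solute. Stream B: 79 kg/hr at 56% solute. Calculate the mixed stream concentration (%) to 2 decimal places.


Mass balance on solute: F1*x1 + F2*x2 = F3*x3
F3 = F1 + F2 = 136 + 79 = 215 kg/hr
x3 = (F1*x1 + F2*x2)/F3
x3 = (136*0.7 + 79*0.56) / 215
x3 = 64.86%


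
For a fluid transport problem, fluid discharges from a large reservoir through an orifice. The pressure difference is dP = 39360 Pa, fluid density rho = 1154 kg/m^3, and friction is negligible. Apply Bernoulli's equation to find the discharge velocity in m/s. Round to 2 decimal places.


v = sqrt(2*dP/rho)
v = sqrt(2*39360/1154)
v = sqrt(68.214905)
v = 8.26 m/s


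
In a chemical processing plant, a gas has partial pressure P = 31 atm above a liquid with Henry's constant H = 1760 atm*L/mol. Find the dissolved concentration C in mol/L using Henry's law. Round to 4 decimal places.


C = P / H
C = 31 / 1760
C = 0.0176 mol/L


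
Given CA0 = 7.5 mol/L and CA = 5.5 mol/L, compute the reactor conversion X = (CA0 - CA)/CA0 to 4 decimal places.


X = (CA0 - CA) / CA0
X = (7.5 - 5.5) / 7.5
X = 2.0 / 7.5
X = 0.2667


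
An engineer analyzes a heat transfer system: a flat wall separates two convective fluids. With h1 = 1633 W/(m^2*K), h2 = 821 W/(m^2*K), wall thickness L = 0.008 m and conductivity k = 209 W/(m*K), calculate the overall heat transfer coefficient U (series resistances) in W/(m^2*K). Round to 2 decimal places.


1/U = 1/h1 + L/k + 1/h2
1/U = 1/1633 + 0.008/209 + 1/821
1/U = 0.0006123699 + 3.82775e-05 + 0.0012180268
1/U = 0.0018686742
U = 535.14 W/(m^2*K)


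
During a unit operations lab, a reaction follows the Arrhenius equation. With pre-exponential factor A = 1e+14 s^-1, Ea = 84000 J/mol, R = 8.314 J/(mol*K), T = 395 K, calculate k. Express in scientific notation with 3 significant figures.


k = A * exp(-Ea/(R*T))
k = 1e+14 * exp(-84000 / (8.314 * 395))
k = 1e+14 * exp(-25.578329)
k = 7.79e+02


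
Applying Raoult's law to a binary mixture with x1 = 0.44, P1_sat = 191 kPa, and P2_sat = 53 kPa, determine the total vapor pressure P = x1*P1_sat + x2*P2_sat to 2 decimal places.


P = x1*P1_sat + x2*P2_sat
x2 = 1 - x1 = 1 - 0.44 = 0.56
P = 0.44*191 + 0.56*53
P = 84.04 + 29.68
P = 113.72 kPa


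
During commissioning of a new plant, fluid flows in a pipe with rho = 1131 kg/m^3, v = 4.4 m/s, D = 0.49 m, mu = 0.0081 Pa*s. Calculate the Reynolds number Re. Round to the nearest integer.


Re = rho * v * D / mu
Re = 1131 * 4.4 * 0.49 / 0.0081
Re = 2438.436 / 0.0081
Re = 301041


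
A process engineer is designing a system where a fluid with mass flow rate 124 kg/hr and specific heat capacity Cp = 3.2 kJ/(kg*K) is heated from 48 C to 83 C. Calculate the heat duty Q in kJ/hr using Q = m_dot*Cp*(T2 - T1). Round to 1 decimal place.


Q = m_dot * Cp * (T2 - T1)
Q = 124 * 3.2 * (83 - 48)
Q = 124 * 3.2 * 35
Q = 13888.0 kJ/hr


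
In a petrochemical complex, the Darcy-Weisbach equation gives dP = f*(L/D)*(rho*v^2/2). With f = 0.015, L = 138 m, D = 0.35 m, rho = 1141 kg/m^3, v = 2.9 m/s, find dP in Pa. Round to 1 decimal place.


dP = f * (L/D) * (rho*v^2/2)
dP = 0.015 * (138/0.35) * (1141*2.9^2/2)
L/D = 394.28571429
rho*v^2/2 = 1141*8.41/2 = 4797.905
dP = 0.015 * 394.28571429 * 4797.905
dP = 28376.2 Pa


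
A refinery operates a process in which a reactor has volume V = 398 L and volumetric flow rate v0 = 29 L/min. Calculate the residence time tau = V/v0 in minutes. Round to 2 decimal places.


tau = V / v0
tau = 398 / 29
tau = 13.72 min


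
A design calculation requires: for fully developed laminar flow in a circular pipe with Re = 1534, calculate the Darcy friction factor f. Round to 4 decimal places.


f = 64 / Re
f = 64 / 1534
f = 0.0417


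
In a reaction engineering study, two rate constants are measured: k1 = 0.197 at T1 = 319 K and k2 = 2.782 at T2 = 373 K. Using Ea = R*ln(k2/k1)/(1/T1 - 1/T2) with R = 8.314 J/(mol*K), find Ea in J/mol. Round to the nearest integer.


Ea = R * ln(k2/k1) / (1/T1 - 1/T2)
ln(k2/k1) = ln(2.782/0.197) = 2.6477216
1/T1 - 1/T2 = 1/319 - 1/373 = 0.000453831091
Ea = 8.314 * 2.6477216 / 0.000453831091
Ea = 48505 J/mol


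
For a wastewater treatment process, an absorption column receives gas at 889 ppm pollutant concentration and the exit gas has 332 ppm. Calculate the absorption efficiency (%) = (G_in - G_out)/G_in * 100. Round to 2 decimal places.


Efficiency = (G_in - G_out) / G_in * 100%
Efficiency = (889 - 332) / 889 * 100
Efficiency = 557 / 889 * 100
Efficiency = 62.65%


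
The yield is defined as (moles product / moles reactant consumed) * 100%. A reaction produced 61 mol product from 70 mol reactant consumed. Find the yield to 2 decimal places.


Yield = (moles product / moles consumed) * 100%
Yield = (61 / 70) * 100
Yield = 0.8714 * 100
Yield = 87.14%


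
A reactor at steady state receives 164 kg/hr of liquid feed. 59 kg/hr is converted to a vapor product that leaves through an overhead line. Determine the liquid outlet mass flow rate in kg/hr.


Steady-state mass balance on the main outlet: F_out = F_in - F_removed
F_out = 164 - 59
F_out = 105 kg/hr


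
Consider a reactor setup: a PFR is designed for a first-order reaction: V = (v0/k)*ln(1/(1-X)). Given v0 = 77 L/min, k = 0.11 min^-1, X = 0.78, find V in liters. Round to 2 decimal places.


V = (v0/k) * ln(1/(1-X))
V = (77/0.11) * ln(1/(1-0.78))
V = 700.0 * ln(4.545455)
V = 700.0 * 1.514128
V = 1059.89 L


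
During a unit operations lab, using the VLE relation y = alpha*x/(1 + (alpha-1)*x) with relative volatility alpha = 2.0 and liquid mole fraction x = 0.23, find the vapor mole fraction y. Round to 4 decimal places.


y = alpha*x / (1 + (alpha-1)*x)
y = 2.0*0.23 / (1 + (2.0-1)*0.23)
y = 0.46 / (1 + 0.23)
y = 0.46 / 1.23
y = 0.3740


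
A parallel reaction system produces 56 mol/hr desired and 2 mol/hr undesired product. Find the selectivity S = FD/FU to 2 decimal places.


S = desired product rate / undesired product rate
S = 56 / 2
S = 28.00


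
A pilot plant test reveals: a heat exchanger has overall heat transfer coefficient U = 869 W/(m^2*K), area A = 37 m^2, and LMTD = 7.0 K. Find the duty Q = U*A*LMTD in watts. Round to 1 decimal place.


Q = U * A * LMTD
Q = 869 * 37 * 7.0
Q = 225071.0 W


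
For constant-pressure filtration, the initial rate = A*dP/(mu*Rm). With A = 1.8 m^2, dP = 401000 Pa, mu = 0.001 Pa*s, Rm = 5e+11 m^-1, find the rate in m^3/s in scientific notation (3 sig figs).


rate = A * dP / (mu * Rm)
rate = 1.8 * 401000 / (0.001 * 5e+11)
rate = 721800.0 / 5.000e+08
rate = 1.44e-03 m^3/s


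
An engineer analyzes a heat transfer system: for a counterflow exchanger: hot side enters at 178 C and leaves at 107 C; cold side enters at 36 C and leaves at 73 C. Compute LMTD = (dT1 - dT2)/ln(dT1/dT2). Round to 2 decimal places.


dT1 = Th_in - Tc_out = 178 - 73 = 105
dT2 = Th_out - Tc_in = 107 - 36 = 71
LMTD = (dT1 - dT2) / ln(dT1/dT2)
LMTD = (105 - 71) / ln(105/71)
LMTD = 86.89 K


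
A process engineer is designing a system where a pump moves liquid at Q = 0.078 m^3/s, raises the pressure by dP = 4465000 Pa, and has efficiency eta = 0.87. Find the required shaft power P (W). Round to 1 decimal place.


P = Q * dP / eta
P = 0.078 * 4465000 / 0.87
P = 348270.0 / 0.87
P = 400310.3 W


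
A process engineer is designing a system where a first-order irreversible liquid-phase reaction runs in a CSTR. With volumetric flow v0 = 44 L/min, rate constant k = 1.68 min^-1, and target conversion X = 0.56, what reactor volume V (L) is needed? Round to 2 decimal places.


V = v0 * X / (k * (1 - X))
V = 44 * 0.56 / (1.68 * (1 - 0.56))
V = 24.64 / (1.68 * 0.44)
V = 24.64 / 0.7392
V = 33.33 L


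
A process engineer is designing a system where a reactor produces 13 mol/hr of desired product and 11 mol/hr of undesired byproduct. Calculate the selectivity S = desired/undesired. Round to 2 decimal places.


S = desired product rate / undesired product rate
S = 13 / 11
S = 1.18


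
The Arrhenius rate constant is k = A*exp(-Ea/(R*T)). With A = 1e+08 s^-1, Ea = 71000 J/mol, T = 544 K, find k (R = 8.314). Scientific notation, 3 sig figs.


k = A * exp(-Ea/(R*T))
k = 1e+08 * exp(-71000 / (8.314 * 544))
k = 1e+08 * exp(-15.698184)
k = 1.52e+01


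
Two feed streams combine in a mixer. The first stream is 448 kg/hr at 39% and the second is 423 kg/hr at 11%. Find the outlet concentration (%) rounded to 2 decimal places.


Mass balance on solute: F1*x1 + F2*x2 = F3*x3
F3 = F1 + F2 = 448 + 423 = 871 kg/hr
x3 = (F1*x1 + F2*x2)/F3
x3 = (448*0.39 + 423*0.11) / 871
x3 = 25.40%
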